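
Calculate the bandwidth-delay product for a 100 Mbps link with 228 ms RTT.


BDP = bandwidth * RTT
= 100 Mbps * 228 ms
= 100 * 1e6 * 228 / 1000 bits
= 22800000 bits
= 2850000 bytes
= 2783.2031 KB
BDP = 22800000 bits (2850000 bytes)


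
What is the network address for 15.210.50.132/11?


IP:   00001111.11010010.00110010.10000100
Mask: 11111111.11100000.00000000.00000000
AND operation:
Net:  00001111.11000000.00000000.00000000
Network: 15.192.0.0/11


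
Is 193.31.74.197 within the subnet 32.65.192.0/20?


Subnet network: 32.65.192.0
Test IP AND mask: 193.31.64.0
No, 193.31.74.197 is not in 32.65.192.0/20


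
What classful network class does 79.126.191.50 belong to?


First octet: 79
Binary: 01001111
0xxxxxxx -> Class A (1-126)
Class A, default mask 255.0.0.0 (/8)


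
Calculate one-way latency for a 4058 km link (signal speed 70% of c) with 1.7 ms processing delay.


Speed = 0.7 * 3e5 km/s = 210000 km/s
Propagation delay = 4058 / 210000 = 0.0193 s = 19.3238 ms
Processing delay = 1.7 ms
Total one-way latency = 21.0238 ms


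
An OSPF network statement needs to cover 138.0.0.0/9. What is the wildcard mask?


Subnet mask: 255.128.0.0
Wildcard = 255.255.255.255 - subnet mask
255 - 255 = 0
255 - 128 = 127
255 - 0 = 255
255 - 0 = 255
Wildcard: 0.127.255.255


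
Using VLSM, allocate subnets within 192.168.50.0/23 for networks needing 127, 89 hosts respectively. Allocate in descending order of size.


127 hosts -> /24 (254 usable): 192.168.50.0/24
89 hosts -> /25 (126 usable): 192.168.51.0/25
Allocation: 192.168.50.0/24 (127 hosts, 254 usable); 192.168.51.0/25 (89 hosts, 126 usable)


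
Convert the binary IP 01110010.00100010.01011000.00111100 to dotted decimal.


01110010 = 114
00100010 = 34
01011000 = 88
00111100 = 60
IP: 114.34.88.60


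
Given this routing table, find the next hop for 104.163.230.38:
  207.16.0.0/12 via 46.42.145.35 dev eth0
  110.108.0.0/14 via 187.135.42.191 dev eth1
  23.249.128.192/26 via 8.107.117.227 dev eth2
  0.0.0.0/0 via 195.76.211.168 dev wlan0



Longest prefix match for 104.163.230.38:
  /12 207.16.0.0: no
  /14 110.108.0.0: no
  /26 23.249.128.192: no
  /0 0.0.0.0: MATCH
Selected: next-hop 195.76.211.168 via wlan0 (matched /0)


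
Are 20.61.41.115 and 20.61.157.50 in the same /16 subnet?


Mask: 255.255.0.0
20.61.41.115 AND mask = 20.61.0.0
20.61.157.50 AND mask = 20.61.0.0
Yes, same subnet (20.61.0.0)


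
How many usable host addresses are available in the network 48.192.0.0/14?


Host bits = 32 - 14 = 18
Total addresses = 2^18 = 262144
Usable = total - 2 (network and broadcast)
Usable hosts: 262142


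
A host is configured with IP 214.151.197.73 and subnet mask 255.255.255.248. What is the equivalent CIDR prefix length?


Binary: 11111111.11111111.11111111.11111000
Count leading 1s
Prefix: /29


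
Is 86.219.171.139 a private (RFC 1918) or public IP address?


RFC 1918 private ranges:
  10.0.0.0/8 (10.0.0.0 - 10.255.255.255)
  172.16.0.0/12 (172.16.0.0 - 172.31.255.255)
  192.168.0.0/16 (192.168.0.0 - 192.168.255.255)
Public (not in any RFC 1918 range)


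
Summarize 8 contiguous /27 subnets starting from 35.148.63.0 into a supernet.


Original prefix: /27
Number of subnets: 8 = 2^3
New prefix = 27 - 3 = 24
Supernet: 35.148.63.0/24


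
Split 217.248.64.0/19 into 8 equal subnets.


New prefix = 19 + 3 = 22
Each subnet has 1024 addresses
  217.248.64.0/22
  217.248.68.0/22
  217.248.72.0/22
  217.248.76.0/22
  217.248.80.0/22
  217.248.84.0/22
  217.248.88.0/22
  217.248.92.0/22
Subnets: 217.248.64.0/22, 217.248.68.0/22, 217.248.72.0/22, 217.248.76.0/22, 217.248.80.0/22, 217.248.84.0/22, 217.248.88.0/22, 217.248.92.0/22


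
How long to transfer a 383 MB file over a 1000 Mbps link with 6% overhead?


Effective throughput = 1000 * (1 - 6/100) = 940 Mbps
File size in Mb = 383 * 8 = 3064 Mb
Time = 3064 / 940
Time = 3.2596 seconds


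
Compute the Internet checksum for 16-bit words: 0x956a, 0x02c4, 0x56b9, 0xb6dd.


Sum all words (with carry folding):
+ 0x956a = 0x956a
+ 0x02c4 = 0x982e
+ 0x56b9 = 0xeee7
+ 0xb6dd = 0xa5c5
One's complement: ~0xa5c5
Checksum = 0x5a3a


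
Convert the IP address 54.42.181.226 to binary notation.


54 = 00110110
42 = 00101010
181 = 10110101
226 = 11100010
Binary: 00110110.00101010.10110101.11100010


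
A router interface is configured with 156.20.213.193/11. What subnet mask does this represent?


/11 means 11 network bits, 21 host bits
Binary: 11111111111000000000000000000000
Mask: 255.224.0.0


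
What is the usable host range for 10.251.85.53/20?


Network: 10.251.80.0
Broadcast: 10.251.95.255
First usable = network + 1
Last usable = broadcast - 1
Range: 10.251.80.1 to 10.251.95.254


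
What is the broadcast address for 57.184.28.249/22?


Network: 57.184.28.0/22
Host bits = 10
Set all host bits to 1:
Broadcast: 57.184.31.255


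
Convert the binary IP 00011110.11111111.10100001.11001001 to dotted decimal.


00011110 = 30
11111111 = 255
10100001 = 161
11001001 = 201
IP: 30.255.161.201


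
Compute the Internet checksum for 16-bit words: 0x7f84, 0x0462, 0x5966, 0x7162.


Sum all words (with carry folding):
+ 0x7f84 = 0x7f84
+ 0x0462 = 0x83e6
+ 0x5966 = 0xdd4c
+ 0x7162 = 0x4eaf
One's complement: ~0x4eaf
Checksum = 0xb150


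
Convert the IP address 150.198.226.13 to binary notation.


150 = 10010110
198 = 11000110
226 = 11100010
13 = 00001101
Binary: 10010110.11000110.11100010.00001101


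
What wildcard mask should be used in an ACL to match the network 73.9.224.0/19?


Subnet mask: 255.255.224.0
Wildcard = 255.255.255.255 - subnet mask
255 - 255 = 0
255 - 255 = 0
255 - 224 = 31
255 - 0 = 255
Wildcard: 0.0.31.255


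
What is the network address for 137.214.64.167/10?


IP:   10001001.11010110.01000000.10100111
Mask: 11111111.11000000.00000000.00000000
AND operation:
Net:  10001001.11000000.00000000.00000000
Network: 137.192.0.0/10


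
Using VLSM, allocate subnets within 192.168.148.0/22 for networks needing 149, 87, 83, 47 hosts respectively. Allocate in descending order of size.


149 hosts -> /24 (254 usable): 192.168.148.0/24
87 hosts -> /25 (126 usable): 192.168.149.0/25
83 hosts -> /25 (126 usable): 192.168.149.128/25
47 hosts -> /26 (62 usable): 192.168.150.0/26
Allocation: 192.168.148.0/24 (149 hosts, 254 usable); 192.168.149.0/25 (87 hosts, 126 usable); 192.168.149.128/25 (83 hosts, 126 usable); 192.168.150.0/26 (47 hosts, 62 usable)


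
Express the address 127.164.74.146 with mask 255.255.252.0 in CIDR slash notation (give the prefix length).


Binary: 11111111.11111111.11111100.00000000
Count leading 1s
Prefix: /22


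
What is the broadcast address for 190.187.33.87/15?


Network: 190.186.0.0/15
Host bits = 17
Set all host bits to 1:
Broadcast: 190.187.255.255


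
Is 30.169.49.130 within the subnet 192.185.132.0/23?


Subnet network: 192.185.132.0
Test IP AND mask: 30.169.48.0
No, 30.169.49.130 is not in 192.185.132.0/23


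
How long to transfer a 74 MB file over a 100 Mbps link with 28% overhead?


Effective throughput = 100 * (1 - 28/100) = 72 Mbps
File size in Mb = 74 * 8 = 592 Mb
Time = 592 / 72
Time = 8.2222 seconds


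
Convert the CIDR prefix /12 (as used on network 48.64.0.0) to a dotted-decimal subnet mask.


/12 means 12 network bits, 20 host bits
Binary: 11111111111100000000000000000000
Mask: 255.240.0.0


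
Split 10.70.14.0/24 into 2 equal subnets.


New prefix = 24 + 1 = 25
Each subnet has 128 addresses
  10.70.14.0/25
  10.70.14.128/25
Subnets: 10.70.14.0/25, 10.70.14.128/25


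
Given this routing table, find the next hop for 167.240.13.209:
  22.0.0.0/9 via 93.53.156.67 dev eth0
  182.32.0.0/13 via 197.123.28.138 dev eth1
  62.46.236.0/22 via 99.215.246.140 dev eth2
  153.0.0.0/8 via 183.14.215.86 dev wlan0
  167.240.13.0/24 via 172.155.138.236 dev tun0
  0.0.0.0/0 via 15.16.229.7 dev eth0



Longest prefix match for 167.240.13.209:
  /9 22.0.0.0: no
  /13 182.32.0.0: no
  /22 62.46.236.0: no
  /8 153.0.0.0: no
  /24 167.240.13.0: MATCH
  /0 0.0.0.0: MATCH
Selected: next-hop 172.155.138.236 via tun0 (matched /24)


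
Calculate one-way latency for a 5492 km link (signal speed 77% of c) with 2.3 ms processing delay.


Speed = 0.77 * 3e5 km/s = 231000 km/s
Propagation delay = 5492 / 231000 = 0.0238 s = 23.7749 ms
Processing delay = 2.3 ms
Total one-way latency = 26.0749 ms


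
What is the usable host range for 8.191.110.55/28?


Network: 8.191.110.48
Broadcast: 8.191.110.63
First usable = network + 1
Last usable = broadcast - 1
Range: 8.191.110.49 to 8.191.110.62


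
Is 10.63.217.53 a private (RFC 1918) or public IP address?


RFC 1918 private ranges:
  10.0.0.0/8 (10.0.0.0 - 10.255.255.255)
  172.16.0.0/12 (172.16.0.0 - 172.31.255.255)
  192.168.0.0/16 (192.168.0.0 - 192.168.255.255)
Private (in 10.0.0.0/8)


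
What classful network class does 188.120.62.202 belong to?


First octet: 188
Binary: 10111100
10xxxxxx -> Class B (128-191)
Class B, default mask 255.255.0.0 (/16)


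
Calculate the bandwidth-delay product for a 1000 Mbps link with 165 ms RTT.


BDP = bandwidth * RTT
= 1000 Mbps * 165 ms
= 1000 * 1e6 * 165 / 1000 bits
= 165000000 bits
= 20625000 bytes
= 20141.6016 KB
BDP = 165000000 bits (20625000 bytes)


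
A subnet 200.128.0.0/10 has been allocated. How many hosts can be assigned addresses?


Host bits = 32 - 10 = 22
Total addresses = 2^22 = 4194304
Usable = total - 2 (network and broadcast)
Usable hosts: 4194302


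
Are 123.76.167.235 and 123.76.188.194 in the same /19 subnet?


Mask: 255.255.224.0
123.76.167.235 AND mask = 123.76.160.0
123.76.188.194 AND mask = 123.76.160.0
Yes, same subnet (123.76.160.0)


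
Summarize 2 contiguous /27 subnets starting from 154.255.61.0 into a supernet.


Original prefix: /27
Number of subnets: 2 = 2^1
New prefix = 27 - 1 = 26
Supernet: 154.255.61.0/26


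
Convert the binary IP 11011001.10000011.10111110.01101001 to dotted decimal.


11011001 = 217
10000011 = 131
10111110 = 190
01101001 = 105
IP: 217.131.190.105


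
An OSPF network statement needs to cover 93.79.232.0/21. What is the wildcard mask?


Subnet mask: 255.255.248.0
Wildcard = 255.255.255.255 - subnet mask
255 - 255 = 0
255 - 255 = 0
255 - 248 = 7
255 - 0 = 255
Wildcard: 0.0.7.255


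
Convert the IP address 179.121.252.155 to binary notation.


179 = 10110011
121 = 01111001
252 = 11111100
155 = 10011011
Binary: 10110011.01111001.11111100.10011011


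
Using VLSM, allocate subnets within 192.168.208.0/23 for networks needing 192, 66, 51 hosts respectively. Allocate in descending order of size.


192 hosts -> /24 (254 usable): 192.168.208.0/24
66 hosts -> /25 (126 usable): 192.168.209.0/25
51 hosts -> /26 (62 usable): 192.168.209.128/26
Allocation: 192.168.208.0/24 (192 hosts, 254 usable); 192.168.209.0/25 (66 hosts, 126 usable); 192.168.209.128/26 (51 hosts, 62 usable)


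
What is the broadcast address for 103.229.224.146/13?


Network: 103.224.0.0/13
Host bits = 19
Set all host bits to 1:
Broadcast: 103.231.255.255


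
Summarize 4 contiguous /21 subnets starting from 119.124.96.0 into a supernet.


Original prefix: /21
Number of subnets: 4 = 2^2
New prefix = 21 - 2 = 19
Supernet: 119.124.96.0/19


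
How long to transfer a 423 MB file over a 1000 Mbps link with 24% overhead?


Effective throughput = 1000 * (1 - 24/100) = 760 Mbps
File size in Mb = 423 * 8 = 3384 Mb
Time = 3384 / 760
Time = 4.4526 seconds


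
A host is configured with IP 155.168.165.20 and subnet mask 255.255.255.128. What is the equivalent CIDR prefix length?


Binary: 11111111.11111111.11111111.10000000
Count leading 1s
Prefix: /25


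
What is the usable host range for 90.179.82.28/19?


Network: 90.179.64.0
Broadcast: 90.179.95.255
First usable = network + 1
Last usable = broadcast - 1
Range: 90.179.64.1 to 90.179.95.254


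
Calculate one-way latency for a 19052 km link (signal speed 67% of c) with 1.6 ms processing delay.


Speed = 0.67 * 3e5 km/s = 201000 km/s
Propagation delay = 19052 / 201000 = 0.0948 s = 94.7861 ms
Processing delay = 1.6 ms
Total one-way latency = 96.3861 ms


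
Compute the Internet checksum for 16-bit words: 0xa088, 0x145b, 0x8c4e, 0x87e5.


Sum all words (with carry folding):
+ 0xa088 = 0xa088
+ 0x145b = 0xb4e3
+ 0x8c4e = 0x4132
+ 0x87e5 = 0xc917
One's complement: ~0xc917
Checksum = 0x36e8


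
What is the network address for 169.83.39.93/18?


IP:   10101001.01010011.00100111.01011101
Mask: 11111111.11111111.11000000.00000000
AND operation:
Net:  10101001.01010011.00000000.00000000
Network: 169.83.0.0/18


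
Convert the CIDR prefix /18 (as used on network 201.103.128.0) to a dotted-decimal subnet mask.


/18 means 18 network bits, 14 host bits
Binary: 11111111111111111100000000000000
Mask: 255.255.192.0


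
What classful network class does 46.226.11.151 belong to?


First octet: 46
Binary: 00101110
0xxxxxxx -> Class A (1-126)
Class A, default mask 255.0.0.0 (/8)


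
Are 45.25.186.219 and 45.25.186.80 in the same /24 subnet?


Mask: 255.255.255.0
45.25.186.219 AND mask = 45.25.186.0
45.25.186.80 AND mask = 45.25.186.0
Yes, same subnet (45.25.186.0)


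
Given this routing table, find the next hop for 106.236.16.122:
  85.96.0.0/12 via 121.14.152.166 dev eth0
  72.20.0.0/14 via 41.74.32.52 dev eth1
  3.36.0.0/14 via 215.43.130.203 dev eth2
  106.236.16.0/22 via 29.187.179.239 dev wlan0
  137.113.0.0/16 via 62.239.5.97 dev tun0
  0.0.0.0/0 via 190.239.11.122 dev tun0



Longest prefix match for 106.236.16.122:
  /12 85.96.0.0: no
  /14 72.20.0.0: no
  /14 3.36.0.0: no
  /22 106.236.16.0: MATCH
  /16 137.113.0.0: no
  /0 0.0.0.0: MATCH
Selected: next-hop 29.187.179.239 via wlan0 (matched /22)


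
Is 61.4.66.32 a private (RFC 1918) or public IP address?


RFC 1918 private ranges:
  10.0.0.0/8 (10.0.0.0 - 10.255.255.255)
  172.16.0.0/12 (172.16.0.0 - 172.31.255.255)
  192.168.0.0/16 (192.168.0.0 - 192.168.255.255)
Public (not in any RFC 1918 range)


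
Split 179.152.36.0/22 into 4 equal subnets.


New prefix = 22 + 2 = 24
Each subnet has 256 addresses
  179.152.36.0/24
  179.152.37.0/24
  179.152.38.0/24
  179.152.39.0/24
Subnets: 179.152.36.0/24, 179.152.37.0/24, 179.152.38.0/24, 179.152.39.0/24


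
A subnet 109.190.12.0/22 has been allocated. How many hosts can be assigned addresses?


Host bits = 32 - 22 = 10
Total addresses = 2^10 = 1024
Usable = total - 2 (network and broadcast)
Usable hosts: 1022


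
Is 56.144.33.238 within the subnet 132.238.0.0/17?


Subnet network: 132.238.0.0
Test IP AND mask: 56.144.0.0
No, 56.144.33.238 is not in 132.238.0.0/17


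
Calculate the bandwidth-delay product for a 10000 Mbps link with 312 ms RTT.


BDP = bandwidth * RTT
= 10000 Mbps * 312 ms
= 10000 * 1e6 * 312 / 1000 bits
= 3120000000 bits
= 390000000 bytes
= 380859.375 KB
BDP = 3120000000 bits (390000000 bytes)


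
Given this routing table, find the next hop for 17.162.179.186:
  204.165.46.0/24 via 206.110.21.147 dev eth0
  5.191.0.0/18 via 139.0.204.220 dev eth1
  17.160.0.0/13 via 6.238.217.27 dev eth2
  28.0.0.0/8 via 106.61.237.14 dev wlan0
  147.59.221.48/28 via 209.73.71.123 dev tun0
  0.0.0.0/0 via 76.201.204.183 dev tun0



Longest prefix match for 17.162.179.186:
  /24 204.165.46.0: no
  /18 5.191.0.0: no
  /13 17.160.0.0: MATCH
  /8 28.0.0.0: no
  /28 147.59.221.48: no
  /0 0.0.0.0: MATCH
Selected: next-hop 6.238.217.27 via eth2 (matched /13)


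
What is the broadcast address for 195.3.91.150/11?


Network: 195.0.0.0/11
Host bits = 21
Set all host bits to 1:
Broadcast: 195.31.255.255


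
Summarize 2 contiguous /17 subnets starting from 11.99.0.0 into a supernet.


Original prefix: /17
Number of subnets: 2 = 2^1
New prefix = 17 - 1 = 16
Supernet: 11.99.0.0/16


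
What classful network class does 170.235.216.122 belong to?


First octet: 170
Binary: 10101010
10xxxxxx -> Class B (128-191)
Class B, default mask 255.255.0.0 (/16)


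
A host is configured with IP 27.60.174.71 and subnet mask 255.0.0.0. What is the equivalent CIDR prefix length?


Binary: 11111111.00000000.00000000.00000000
Count leading 1s
Prefix: /8


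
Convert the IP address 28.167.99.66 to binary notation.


28 = 00011100
167 = 10100111
99 = 01100011
66 = 01000010
Binary: 00011100.10100111.01100011.01000010


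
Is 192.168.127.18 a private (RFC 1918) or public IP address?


RFC 1918 private ranges:
  10.0.0.0/8 (10.0.0.0 - 10.255.255.255)
  172.16.0.0/12 (172.16.0.0 - 172.31.255.255)
  192.168.0.0/16 (192.168.0.0 - 192.168.255.255)
Private (in 192.168.0.0/16)


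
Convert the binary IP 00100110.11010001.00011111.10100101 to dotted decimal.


00100110 = 38
11010001 = 209
00011111 = 31
10100101 = 165
IP: 38.209.31.165


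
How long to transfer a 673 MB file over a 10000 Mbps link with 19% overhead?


Effective throughput = 10000 * (1 - 19/100) = 8100.0 Mbps
File size in Mb = 673 * 8 = 5384 Mb
Time = 5384 / 8100.0
Time = 0.6647 seconds


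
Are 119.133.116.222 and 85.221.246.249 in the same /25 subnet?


Mask: 255.255.255.128
119.133.116.222 AND mask = 119.133.116.128
85.221.246.249 AND mask = 85.221.246.128
No, different subnets (119.133.116.128 vs 85.221.246.128)


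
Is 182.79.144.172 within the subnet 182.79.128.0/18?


Subnet network: 182.79.128.0
Test IP AND mask: 182.79.128.0
Yes, 182.79.144.172 is in 182.79.128.0/18


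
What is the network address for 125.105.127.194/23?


IP:   01111101.01101001.01111111.11000010
Mask: 11111111.11111111.11111110.00000000
AND operation:
Net:  01111101.01101001.01111110.00000000
Network: 125.105.126.0/23


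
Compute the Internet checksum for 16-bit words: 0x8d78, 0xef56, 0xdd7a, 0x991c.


Sum all words (with carry folding):
+ 0x8d78 = 0x8d78
+ 0xef56 = 0x7ccf
+ 0xdd7a = 0x5a4a
+ 0x991c = 0xf366
One's complement: ~0xf366
Checksum = 0x0c99


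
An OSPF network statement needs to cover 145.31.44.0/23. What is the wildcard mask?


Subnet mask: 255.255.254.0
Wildcard = 255.255.255.255 - subnet mask
255 - 255 = 0
255 - 255 = 0
255 - 254 = 1
255 - 0 = 255
Wildcard: 0.0.1.255


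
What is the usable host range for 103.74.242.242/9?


Network: 103.0.0.0
Broadcast: 103.127.255.255
First usable = network + 1
Last usable = broadcast - 1
Range: 103.0.0.1 to 103.127.255.254


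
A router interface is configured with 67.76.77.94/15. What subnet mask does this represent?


/15 means 15 network bits, 17 host bits
Binary: 11111111111111100000000000000000
Mask: 255.254.0.0


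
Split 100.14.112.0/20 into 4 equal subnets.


New prefix = 20 + 2 = 22
Each subnet has 1024 addresses
  100.14.112.0/22
  100.14.116.0/22
  100.14.120.0/22
  100.14.124.0/22
Subnets: 100.14.112.0/22, 100.14.116.0/22, 100.14.120.0/22, 100.14.124.0/22


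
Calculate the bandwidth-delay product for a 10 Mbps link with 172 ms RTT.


BDP = bandwidth * RTT
= 10 Mbps * 172 ms
= 10 * 1e6 * 172 / 1000 bits
= 1720000 bits
= 215000 bytes
= 209.9609 KB
BDP = 1720000 bits (215000 bytes)


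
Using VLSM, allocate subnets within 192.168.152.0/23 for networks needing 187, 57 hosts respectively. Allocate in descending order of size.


187 hosts -> /24 (254 usable): 192.168.152.0/24
57 hosts -> /26 (62 usable): 192.168.153.0/26
Allocation: 192.168.152.0/24 (187 hosts, 254 usable); 192.168.153.0/26 (57 hosts, 62 usable)


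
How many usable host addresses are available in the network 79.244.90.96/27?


Host bits = 32 - 27 = 5
Total addresses = 2^5 = 32
Usable = total - 2 (network and broadcast)
Usable hosts: 30


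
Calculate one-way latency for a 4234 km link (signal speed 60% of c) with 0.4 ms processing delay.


Speed = 0.6 * 3e5 km/s = 180000 km/s
Propagation delay = 4234 / 180000 = 0.0235 s = 23.5222 ms
Processing delay = 0.4 ms
Total one-way latency = 23.9222 ms


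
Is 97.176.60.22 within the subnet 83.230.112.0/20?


Subnet network: 83.230.112.0
Test IP AND mask: 97.176.48.0
No, 97.176.60.22 is not in 83.230.112.0/20


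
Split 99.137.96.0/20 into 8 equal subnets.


New prefix = 20 + 3 = 23
Each subnet has 512 addresses
  99.137.96.0/23
  99.137.98.0/23
  99.137.100.0/23
  99.137.102.0/23
  99.137.104.0/23
  99.137.106.0/23
  99.137.108.0/23
  99.137.110.0/23
Subnets: 99.137.96.0/23, 99.137.98.0/23, 99.137.100.0/23, 99.137.102.0/23, 99.137.104.0/23, 99.137.106.0/23, 99.137.108.0/23, 99.137.110.0/23


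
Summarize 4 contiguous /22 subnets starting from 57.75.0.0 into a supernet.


Original prefix: /22
Number of subnets: 4 = 2^2
New prefix = 22 - 2 = 20
Supernet: 57.75.0.0/20


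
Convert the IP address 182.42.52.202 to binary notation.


182 = 10110110
42 = 00101010
52 = 00110100
202 = 11001010
Binary: 10110110.00101010.00110100.11001010


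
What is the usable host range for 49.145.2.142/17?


Network: 49.145.0.0
Broadcast: 49.145.127.255
First usable = network + 1
Last usable = broadcast - 1
Range: 49.145.0.1 to 49.145.127.254


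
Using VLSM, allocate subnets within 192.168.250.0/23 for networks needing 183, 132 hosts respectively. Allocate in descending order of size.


183 hosts -> /24 (254 usable): 192.168.250.0/24
132 hosts -> /24 (254 usable): 192.168.251.0/24
Allocation: 192.168.250.0/24 (183 hosts, 254 usable); 192.168.251.0/24 (132 hosts, 254 usable)


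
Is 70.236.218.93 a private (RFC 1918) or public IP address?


RFC 1918 private ranges:
  10.0.0.0/8 (10.0.0.0 - 10.255.255.255)
  172.16.0.0/12 (172.16.0.0 - 172.31.255.255)
  192.168.0.0/16 (192.168.0.0 - 192.168.255.255)
Public (not in any RFC 1918 range)


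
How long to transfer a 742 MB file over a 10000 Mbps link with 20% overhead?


Effective throughput = 10000 * (1 - 20/100) = 8000 Mbps
File size in Mb = 742 * 8 = 5936 Mb
Time = 5936 / 8000
Time = 0.742 seconds


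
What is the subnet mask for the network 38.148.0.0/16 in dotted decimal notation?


/16 means 16 network bits, 16 host bits
Binary: 11111111111111110000000000000000
Mask: 255.255.0.0


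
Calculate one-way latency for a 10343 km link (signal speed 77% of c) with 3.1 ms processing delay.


Speed = 0.77 * 3e5 km/s = 231000 km/s
Propagation delay = 10343 / 231000 = 0.0448 s = 44.7749 ms
Processing delay = 3.1 ms
Total one-way latency = 47.8749 ms


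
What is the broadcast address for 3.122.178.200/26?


Network: 3.122.178.192/26
Host bits = 6
Set all host bits to 1:
Broadcast: 3.122.178.255


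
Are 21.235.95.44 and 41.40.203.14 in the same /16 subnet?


Mask: 255.255.0.0
21.235.95.44 AND mask = 21.235.0.0
41.40.203.14 AND mask = 41.40.0.0
No, different subnets (21.235.0.0 vs 41.40.0.0)


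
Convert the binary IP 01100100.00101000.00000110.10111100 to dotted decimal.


01100100 = 100
00101000 = 40
00000110 = 6
10111100 = 188
IP: 100.40.6.188


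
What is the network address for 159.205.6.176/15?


IP:   10011111.11001101.00000110.10110000
Mask: 11111111.11111110.00000000.00000000
AND operation:
Net:  10011111.11001100.00000000.00000000
Network: 159.204.0.0/15


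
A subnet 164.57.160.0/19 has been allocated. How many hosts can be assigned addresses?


Host bits = 32 - 19 = 13
Total addresses = 2^13 = 8192
Usable = total - 2 (network and broadcast)
Usable hosts: 8190


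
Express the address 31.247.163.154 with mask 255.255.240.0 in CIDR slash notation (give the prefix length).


Binary: 11111111.11111111.11110000.00000000
Count leading 1s
Prefix: /20


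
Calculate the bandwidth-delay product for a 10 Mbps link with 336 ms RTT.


BDP = bandwidth * RTT
= 10 Mbps * 336 ms
= 10 * 1e6 * 336 / 1000 bits
= 3360000 bits
= 420000 bytes
= 410.1562 KB
BDP = 3360000 bits (420000 bytes)


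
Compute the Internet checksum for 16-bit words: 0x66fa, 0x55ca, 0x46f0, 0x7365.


Sum all words (with carry folding):
+ 0x66fa = 0x66fa
+ 0x55ca = 0xbcc4
+ 0x46f0 = 0x03b5
+ 0x7365 = 0x771a
One's complement: ~0x771a
Checksum = 0x88e5


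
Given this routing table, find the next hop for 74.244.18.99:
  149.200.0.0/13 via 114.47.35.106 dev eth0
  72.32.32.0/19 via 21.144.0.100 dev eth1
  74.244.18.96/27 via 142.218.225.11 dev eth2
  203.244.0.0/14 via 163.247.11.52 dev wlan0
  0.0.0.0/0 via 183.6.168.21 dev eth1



Longest prefix match for 74.244.18.99:
  /13 149.200.0.0: no
  /19 72.32.32.0: no
  /27 74.244.18.96: MATCH
  /14 203.244.0.0: no
  /0 0.0.0.0: MATCH
Selected: next-hop 142.218.225.11 via eth2 (matched /27)


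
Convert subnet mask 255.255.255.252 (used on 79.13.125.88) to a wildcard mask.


Subnet mask: 255.255.255.252
Wildcard = 255.255.255.255 - subnet mask
255 - 255 = 0
255 - 255 = 0
255 - 255 = 0
255 - 252 = 3
Wildcard: 0.0.0.3


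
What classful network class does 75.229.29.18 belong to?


First octet: 75
Binary: 01001011
0xxxxxxx -> Class A (1-126)
Class A, default mask 255.0.0.0 (/8)


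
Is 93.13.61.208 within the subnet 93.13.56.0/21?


Subnet network: 93.13.56.0
Test IP AND mask: 93.13.56.0
Yes, 93.13.61.208 is in 93.13.56.0/21


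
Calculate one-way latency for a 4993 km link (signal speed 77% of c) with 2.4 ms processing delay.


Speed = 0.77 * 3e5 km/s = 231000 km/s
Propagation delay = 4993 / 231000 = 0.0216 s = 21.6147 ms
Processing delay = 2.4 ms
Total one-way latency = 24.0147 ms


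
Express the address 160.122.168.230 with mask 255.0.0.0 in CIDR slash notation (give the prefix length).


Binary: 11111111.00000000.00000000.00000000
Count leading 1s
Prefix: /8


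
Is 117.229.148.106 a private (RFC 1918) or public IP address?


RFC 1918 private ranges:
  10.0.0.0/8 (10.0.0.0 - 10.255.255.255)
  172.16.0.0/12 (172.16.0.0 - 172.31.255.255)
  192.168.0.0/16 (192.168.0.0 - 192.168.255.255)
Public (not in any RFC 1918 range)


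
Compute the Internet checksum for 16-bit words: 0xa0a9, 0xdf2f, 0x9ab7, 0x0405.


Sum all words (with carry folding):
+ 0xa0a9 = 0xa0a9
+ 0xdf2f = 0x7fd9
+ 0x9ab7 = 0x1a91
+ 0x0405 = 0x1e96
One's complement: ~0x1e96
Checksum = 0xe169


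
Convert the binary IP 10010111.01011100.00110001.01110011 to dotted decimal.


10010111 = 151
01011100 = 92
00110001 = 49
01110011 = 115
IP: 151.92.49.115


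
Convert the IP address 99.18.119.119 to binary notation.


99 = 01100011
18 = 00010010
119 = 01110111
119 = 01110111
Binary: 01100011.00010010.01110111.01110111


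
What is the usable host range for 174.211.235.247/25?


Network: 174.211.235.128
Broadcast: 174.211.235.255
First usable = network + 1
Last usable = broadcast - 1
Range: 174.211.235.129 to 174.211.235.254


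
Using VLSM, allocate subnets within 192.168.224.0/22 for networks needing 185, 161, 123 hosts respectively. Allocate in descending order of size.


185 hosts -> /24 (254 usable): 192.168.224.0/24
161 hosts -> /24 (254 usable): 192.168.225.0/24
123 hosts -> /25 (126 usable): 192.168.226.0/25
Allocation: 192.168.224.0/24 (185 hosts, 254 usable); 192.168.225.0/24 (161 hosts, 254 usable); 192.168.226.0/25 (123 hosts, 126 usable)


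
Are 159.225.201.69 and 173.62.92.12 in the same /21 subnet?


Mask: 255.255.248.0
159.225.201.69 AND mask = 159.225.200.0
173.62.92.12 AND mask = 173.62.88.0
No, different subnets (159.225.200.0 vs 173.62.88.0)


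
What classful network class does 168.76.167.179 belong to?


First octet: 168
Binary: 10101000
10xxxxxx -> Class B (128-191)
Class B, default mask 255.255.0.0 (/16)


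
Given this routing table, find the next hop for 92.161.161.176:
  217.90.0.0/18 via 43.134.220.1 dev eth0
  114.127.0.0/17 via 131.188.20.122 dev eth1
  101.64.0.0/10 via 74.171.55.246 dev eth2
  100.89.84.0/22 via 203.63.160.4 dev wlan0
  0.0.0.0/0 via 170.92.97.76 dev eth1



Longest prefix match for 92.161.161.176:
  /18 217.90.0.0: no
  /17 114.127.0.0: no
  /10 101.64.0.0: no
  /22 100.89.84.0: no
  /0 0.0.0.0: MATCH
Selected: next-hop 170.92.97.76 via eth1 (matched /0)


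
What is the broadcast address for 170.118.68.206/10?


Network: 170.64.0.0/10
Host bits = 22
Set all host bits to 1:
Broadcast: 170.127.255.255


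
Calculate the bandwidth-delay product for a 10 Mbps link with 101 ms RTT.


BDP = bandwidth * RTT
= 10 Mbps * 101 ms
= 10 * 1e6 * 101 / 1000 bits
= 1010000 bits
= 126250 bytes
= 123.291 KB
BDP = 1010000 bits (126250 bytes)


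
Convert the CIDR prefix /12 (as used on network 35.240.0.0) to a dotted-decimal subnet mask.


/12 means 12 network bits, 20 host bits
Binary: 11111111111100000000000000000000
Mask: 255.240.0.0


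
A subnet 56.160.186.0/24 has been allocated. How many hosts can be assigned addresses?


Host bits = 32 - 24 = 8
Total addresses = 2^8 = 256
Usable = total - 2 (network and broadcast)
Usable hosts: 254


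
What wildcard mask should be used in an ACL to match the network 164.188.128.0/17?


Subnet mask: 255.255.128.0
Wildcard = 255.255.255.255 - subnet mask
255 - 255 = 0
255 - 255 = 0
255 - 128 = 127
255 - 0 = 255
Wildcard: 0.0.127.255


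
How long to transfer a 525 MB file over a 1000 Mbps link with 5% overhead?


Effective throughput = 1000 * (1 - 5/100) = 950 Mbps
File size in Mb = 525 * 8 = 4200 Mb
Time = 4200 / 950
Time = 4.4211 seconds


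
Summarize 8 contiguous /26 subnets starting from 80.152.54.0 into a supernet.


Original prefix: /26
Number of subnets: 8 = 2^3
New prefix = 26 - 3 = 23
Supernet: 80.152.54.0/23


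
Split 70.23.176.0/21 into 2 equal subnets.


New prefix = 21 + 1 = 22
Each subnet has 1024 addresses
  70.23.176.0/22
  70.23.180.0/22
Subnets: 70.23.176.0/22, 70.23.180.0/22


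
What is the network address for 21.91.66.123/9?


IP:   00010101.01011011.01000010.01111011
Mask: 11111111.10000000.00000000.00000000
AND operation:
Net:  00010101.00000000.00000000.00000000
Network: 21.0.0.0/9


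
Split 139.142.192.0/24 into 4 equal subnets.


New prefix = 24 + 2 = 26
Each subnet has 64 addresses
  139.142.192.0/26
  139.142.192.64/26
  139.142.192.128/26
  139.142.192.192/26
Subnets: 139.142.192.0/26, 139.142.192.64/26, 139.142.192.128/26, 139.142.192.192/26


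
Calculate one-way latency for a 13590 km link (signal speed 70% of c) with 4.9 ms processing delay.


Speed = 0.7 * 3e5 km/s = 210000 km/s
Propagation delay = 13590 / 210000 = 0.0647 s = 64.7143 ms
Processing delay = 4.9 ms
Total one-way latency = 69.6143 ms


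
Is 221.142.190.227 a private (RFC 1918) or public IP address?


RFC 1918 private ranges:
  10.0.0.0/8 (10.0.0.0 - 10.255.255.255)
  172.16.0.0/12 (172.16.0.0 - 172.31.255.255)
  192.168.0.0/16 (192.168.0.0 - 192.168.255.255)
Public (not in any RFC 1918 range)


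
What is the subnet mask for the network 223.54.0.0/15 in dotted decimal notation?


/15 means 15 network bits, 17 host bits
Binary: 11111111111111100000000000000000
Mask: 255.254.0.0


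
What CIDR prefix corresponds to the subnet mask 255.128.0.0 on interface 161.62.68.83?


Binary: 11111111.10000000.00000000.00000000
Count leading 1s
Prefix: /9


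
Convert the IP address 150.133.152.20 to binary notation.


150 = 10010110
133 = 10000101
152 = 10011000
20 = 00010100
Binary: 10010110.10000101.10011000.00010100


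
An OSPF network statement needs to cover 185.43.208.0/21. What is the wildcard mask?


Subnet mask: 255.255.248.0
Wildcard = 255.255.255.255 - subnet mask
255 - 255 = 0
255 - 255 = 0
255 - 248 = 7
255 - 0 = 255
Wildcard: 0.0.7.255


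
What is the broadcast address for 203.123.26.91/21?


Network: 203.123.24.0/21
Host bits = 11
Set all host bits to 1:
Broadcast: 203.123.31.255


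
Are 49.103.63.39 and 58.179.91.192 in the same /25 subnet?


Mask: 255.255.255.128
49.103.63.39 AND mask = 49.103.63.0
58.179.91.192 AND mask = 58.179.91.128
No, different subnets (49.103.63.0 vs 58.179.91.128)


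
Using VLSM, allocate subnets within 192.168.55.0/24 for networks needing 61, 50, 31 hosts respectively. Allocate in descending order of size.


61 hosts -> /26 (62 usable): 192.168.55.0/26
50 hosts -> /26 (62 usable): 192.168.55.64/26
31 hosts -> /26 (62 usable): 192.168.55.128/26
Allocation: 192.168.55.0/26 (61 hosts, 62 usable); 192.168.55.64/26 (50 hosts, 62 usable); 192.168.55.128/26 (31 hosts, 62 usable)


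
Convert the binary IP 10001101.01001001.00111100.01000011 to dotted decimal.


10001101 = 141
01001001 = 73
00111100 = 60
01000011 = 67
IP: 141.73.60.67


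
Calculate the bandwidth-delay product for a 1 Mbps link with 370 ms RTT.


BDP = bandwidth * RTT
= 1 Mbps * 370 ms
= 1 * 1e6 * 370 / 1000 bits
= 370000 bits
= 46250 bytes
= 45.166 KB
BDP = 370000 bits (46250 bytes)


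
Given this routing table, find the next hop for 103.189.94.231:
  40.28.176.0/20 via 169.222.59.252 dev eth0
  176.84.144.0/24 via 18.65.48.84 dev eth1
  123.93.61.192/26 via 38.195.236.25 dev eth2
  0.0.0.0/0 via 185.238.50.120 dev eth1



Longest prefix match for 103.189.94.231:
  /20 40.28.176.0: no
  /24 176.84.144.0: no
  /26 123.93.61.192: no
  /0 0.0.0.0: MATCH
Selected: next-hop 185.238.50.120 via eth1 (matched /0)


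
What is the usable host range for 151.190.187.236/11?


Network: 151.160.0.0
Broadcast: 151.191.255.255
First usable = network + 1
Last usable = broadcast - 1
Range: 151.160.0.1 to 151.191.255.254


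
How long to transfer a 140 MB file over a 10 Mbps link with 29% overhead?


Effective throughput = 10 * (1 - 29/100) = 7.1 Mbps
File size in Mb = 140 * 8 = 1120 Mb
Time = 1120 / 7.1
Time = 157.7465 seconds


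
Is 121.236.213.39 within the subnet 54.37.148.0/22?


Subnet network: 54.37.148.0
Test IP AND mask: 121.236.212.0
No, 121.236.213.39 is not in 54.37.148.0/22


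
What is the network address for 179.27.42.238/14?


IP:   10110011.00011011.00101010.11101110
Mask: 11111111.11111100.00000000.00000000
AND operation:
Net:  10110011.00011000.00000000.00000000
Network: 179.24.0.0/14


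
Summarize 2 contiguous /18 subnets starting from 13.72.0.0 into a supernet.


Original prefix: /18
Number of subnets: 2 = 2^1
New prefix = 18 - 1 = 17
Supernet: 13.72.0.0/17


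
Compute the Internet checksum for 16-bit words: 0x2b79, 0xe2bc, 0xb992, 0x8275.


Sum all words (with carry folding):
+ 0x2b79 = 0x2b79
+ 0xe2bc = 0x0e36
+ 0xb992 = 0xc7c8
+ 0x8275 = 0x4a3e
One's complement: ~0x4a3e
Checksum = 0xb5c1


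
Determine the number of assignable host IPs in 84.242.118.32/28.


Host bits = 32 - 28 = 4
Total addresses = 2^4 = 16
Usable = total - 2 (network and broadcast)
Usable hosts: 14


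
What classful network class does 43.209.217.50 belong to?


First octet: 43
Binary: 00101011
0xxxxxxx -> Class A (1-126)
Class A, default mask 255.0.0.0 (/8)


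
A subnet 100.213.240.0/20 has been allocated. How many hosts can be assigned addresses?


Host bits = 32 - 20 = 12
Total addresses = 2^12 = 4096
Usable = total - 2 (network and broadcast)
Usable hosts: 4094


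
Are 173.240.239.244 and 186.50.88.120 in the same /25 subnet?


Mask: 255.255.255.128
173.240.239.244 AND mask = 173.240.239.128
186.50.88.120 AND mask = 186.50.88.0
No, different subnets (173.240.239.128 vs 186.50.88.0)


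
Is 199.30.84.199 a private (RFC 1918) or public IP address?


RFC 1918 private ranges:
  10.0.0.0/8 (10.0.0.0 - 10.255.255.255)
  172.16.0.0/12 (172.16.0.0 - 172.31.255.255)
  192.168.0.0/16 (192.168.0.0 - 192.168.255.255)
Public (not in any RFC 1918 range)


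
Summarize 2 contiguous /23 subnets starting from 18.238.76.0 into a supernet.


Original prefix: /23
Number of subnets: 2 = 2^1
New prefix = 23 - 1 = 22
Supernet: 18.238.76.0/22


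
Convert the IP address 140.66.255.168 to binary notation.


140 = 10001100
66 = 01000010
255 = 11111111
168 = 10101000
Binary: 10001100.01000010.11111111.10101000


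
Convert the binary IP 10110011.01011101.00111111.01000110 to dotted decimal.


10110011 = 179
01011101 = 93
00111111 = 63
01000110 = 70
IP: 179.93.63.70


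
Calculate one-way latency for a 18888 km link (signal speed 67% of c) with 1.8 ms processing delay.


Speed = 0.67 * 3e5 km/s = 201000 km/s
Propagation delay = 18888 / 201000 = 0.094 s = 93.9701 ms
Processing delay = 1.8 ms
Total one-way latency = 95.7701 ms


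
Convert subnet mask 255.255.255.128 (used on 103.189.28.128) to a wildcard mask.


Subnet mask: 255.255.255.128
Wildcard = 255.255.255.255 - subnet mask
255 - 255 = 0
255 - 255 = 0
255 - 255 = 0
255 - 128 = 127
Wildcard: 0.0.0.127


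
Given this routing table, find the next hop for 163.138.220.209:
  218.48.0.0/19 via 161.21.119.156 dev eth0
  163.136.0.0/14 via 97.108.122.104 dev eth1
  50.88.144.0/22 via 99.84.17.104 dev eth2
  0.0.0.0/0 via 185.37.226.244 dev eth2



Longest prefix match for 163.138.220.209:
  /19 218.48.0.0: no
  /14 163.136.0.0: MATCH
  /22 50.88.144.0: no
  /0 0.0.0.0: MATCH
Selected: next-hop 97.108.122.104 via eth1 (matched /14)


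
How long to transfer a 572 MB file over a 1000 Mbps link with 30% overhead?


Effective throughput = 1000 * (1 - 30/100) = 700 Mbps
File size in Mb = 572 * 8 = 4576 Mb
Time = 4576 / 700
Time = 6.5371 seconds


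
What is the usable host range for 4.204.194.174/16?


Network: 4.204.0.0
Broadcast: 4.204.255.255
First usable = network + 1
Last usable = broadcast - 1
Range: 4.204.0.1 to 4.204.255.254


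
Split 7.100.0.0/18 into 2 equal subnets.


New prefix = 18 + 1 = 19
Each subnet has 8192 addresses
  7.100.0.0/19
  7.100.32.0/19
Subnets: 7.100.0.0/19, 7.100.32.0/19


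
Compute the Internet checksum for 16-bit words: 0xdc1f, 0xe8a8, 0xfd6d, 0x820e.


Sum all words (with carry folding):
+ 0xdc1f = 0xdc1f
+ 0xe8a8 = 0xc4c8
+ 0xfd6d = 0xc236
+ 0x820e = 0x4445
One's complement: ~0x4445
Checksum = 0xbbba


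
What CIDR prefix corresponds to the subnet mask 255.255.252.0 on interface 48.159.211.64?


Binary: 11111111.11111111.11111100.00000000
Count leading 1s
Prefix: /22


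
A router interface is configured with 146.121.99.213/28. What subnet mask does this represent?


/28 means 28 network bits, 4 host bits
Binary: 11111111111111111111111111110000
Mask: 255.255.255.240


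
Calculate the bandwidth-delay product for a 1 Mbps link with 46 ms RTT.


BDP = bandwidth * RTT
= 1 Mbps * 46 ms
= 1 * 1e6 * 46 / 1000 bits
= 46000 bits
= 5750 bytes
= 5.6152 KB
BDP = 46000 bits (5750 bytes)


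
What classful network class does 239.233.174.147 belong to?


First octet: 239
Binary: 11101111
1110xxxx -> Class D (224-239)
Class D (multicast), default mask N/A


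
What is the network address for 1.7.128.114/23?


IP:   00000001.00000111.10000000.01110010
Mask: 11111111.11111111.11111110.00000000
AND operation:
Net:  00000001.00000111.10000000.00000000
Network: 1.7.128.0/23


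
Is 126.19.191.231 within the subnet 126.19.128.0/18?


Subnet network: 126.19.128.0
Test IP AND mask: 126.19.128.0
Yes, 126.19.191.231 is in 126.19.128.0/18


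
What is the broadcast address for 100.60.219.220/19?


Network: 100.60.192.0/19
Host bits = 13
Set all host bits to 1:
Broadcast: 100.60.223.255


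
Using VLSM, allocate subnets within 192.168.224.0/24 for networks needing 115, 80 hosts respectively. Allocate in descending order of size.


115 hosts -> /25 (126 usable): 192.168.224.0/25
80 hosts -> /25 (126 usable): 192.168.224.128/25
Allocation: 192.168.224.0/25 (115 hosts, 126 usable); 192.168.224.128/25 (80 hosts, 126 usable)


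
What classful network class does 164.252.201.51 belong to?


First octet: 164
Binary: 10100100
10xxxxxx -> Class B (128-191)
Class B, default mask 255.255.0.0 (/16)


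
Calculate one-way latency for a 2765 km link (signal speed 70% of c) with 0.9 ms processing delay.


Speed = 0.7 * 3e5 km/s = 210000 km/s
Propagation delay = 2765 / 210000 = 0.0132 s = 13.1667 ms
Processing delay = 0.9 ms
Total one-way latency = 14.0667 ms


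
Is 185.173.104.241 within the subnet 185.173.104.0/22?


Subnet network: 185.173.104.0
Test IP AND mask: 185.173.104.0
Yes, 185.173.104.241 is in 185.173.104.0/22
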